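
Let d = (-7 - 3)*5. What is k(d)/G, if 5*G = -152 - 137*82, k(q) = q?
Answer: 125/5693 ≈ 0.021957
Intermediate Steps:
d = -50 (d = -10*5 = -50)
G = -11386/5 (G = (-152 - 137*82)/5 = (-152 - 11234)/5 = (1/5)*(-11386) = -11386/5 ≈ -2277.2)
k(d)/G = -50/(-11386/5) = -50*(-5/11386) = 125/5693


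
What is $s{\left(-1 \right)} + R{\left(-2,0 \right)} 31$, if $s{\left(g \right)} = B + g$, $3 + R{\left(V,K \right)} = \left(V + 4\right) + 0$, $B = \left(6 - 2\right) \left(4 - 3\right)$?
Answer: $-28$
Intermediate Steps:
$B = 4$ ($B = 4 \cdot 1 = 4$)
$R{\left(V,K \right)} = 1 + V$ ($R{\left(V,K \right)} = -3 + \left(\left(V + 4\right) + 0\right) = -3 + \left(\left(4 + V\right) + 0\right) = -3 + \left(4 + V\right) = 1 + V$)
$s{\left(g \right)} = 4 + g$
$s{\left(-1 \right)} + R{\left(-2,0 \right)} 31 = \left(4 - 1\right) + \left(1 - 2\right) 31 = 3 - 31 = -28$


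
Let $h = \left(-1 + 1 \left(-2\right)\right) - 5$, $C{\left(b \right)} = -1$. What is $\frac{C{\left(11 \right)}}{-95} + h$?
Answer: $- \frac{759}{95} \approx -7.9895$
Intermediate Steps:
$h = -8$ ($h = \left(-1 - 2\right) - 5 = -3 - 5 = -8$)
$\frac{C{\left(11 \right)}}{-95} + h = - \frac{1}{-95} - 8 = \left(-1\right) \left(- \frac{1}{95}\right) - 8 = \frac{1}{95} - 8 = - \frac{759}{95}$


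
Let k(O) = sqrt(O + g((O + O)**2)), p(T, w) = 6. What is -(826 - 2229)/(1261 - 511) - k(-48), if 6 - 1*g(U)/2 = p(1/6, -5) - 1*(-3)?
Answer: 1403/750 - 3*I*sqrt(6) ≈ 1.8707 - 7.3485*I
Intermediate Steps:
g(U) = -6 (g(U) = 12 - 2*(6 - 1*(-3)) = 12 - 2*(6 + 3) = 12 - 2*9 = 12 - 18 = -6)
k(O) = sqrt(-6 + O) (k(O) = sqrt(O - 6) = sqrt(-6 + O))
-(826 - 2229)/(1261 - 511) - k(-48) = -(826 - 2229)/(1261 - 511) - sqrt(-6 - 48) = -(-1403)/750 - sqrt(-54) = -(-1403)/750 - 3*I*sqrt(6) = -1*(-1403/750) - 3*I*sqrt(6) = 1403/750 - 3*I*sqrt(6)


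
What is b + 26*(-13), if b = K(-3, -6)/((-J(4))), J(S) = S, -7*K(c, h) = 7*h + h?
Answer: -2378/7 ≈ -339.71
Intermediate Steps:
K(c, h) = -8*h/7 (K(c, h) = -(7*h + h)/7 = -8*h/7)
b = -12/7 (b = (-8/7*(-6))/((-1*4)) = (48/7)/(-4) = (48/7)*(-¼) = -12/7 ≈ -1.7143)
b + 26*(-13) = -12/7 + 26*(-13) = -12/7 - 338 = -2378/7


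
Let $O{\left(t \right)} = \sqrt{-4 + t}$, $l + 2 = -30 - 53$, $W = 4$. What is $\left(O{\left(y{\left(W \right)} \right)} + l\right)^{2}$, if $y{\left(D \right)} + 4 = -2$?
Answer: $\left(85 - i \sqrt{10}\right)^{2} \approx 7215.0 - 537.59 i$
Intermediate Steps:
$y{\left(D \right)} = -6$ ($y{\left(D \right)} = -4 - 2 = -6$)
$l = -85$ ($l = -2 - 83 = -85$)
$\left(O{\left(y{\left(W \right)} \right)} + l\right)^{2} = \left(\sqrt{-4 - 6} - 85\right)^{2} = \left(\sqrt{-10} - 85\right)^{2} = \left(i \sqrt{10} - 85\right)^{2} = \left(-85 + i \sqrt{10}\right)^{2}$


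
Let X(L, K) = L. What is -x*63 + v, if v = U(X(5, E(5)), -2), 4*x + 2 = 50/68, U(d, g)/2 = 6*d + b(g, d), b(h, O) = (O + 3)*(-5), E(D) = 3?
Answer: -11/136 ≈ -0.080882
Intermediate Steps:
b(h, O) = -15 - 5*O (b(h, O) = (3 + O)*(-5) = -15 - 5*O)
U(d, g) = -30 + 2*d (U(d, g) = 2*(6*d + (-15 - 5*d)) = 2*(-15 + d) = -30 + 2*d)
x = -43/136 (x = -1/2 + (50/68)/4 = -1/2 + (50*(1/68))/4 = -1/2 + (1/4)*(25/34) = -1/2 + 25/136 = -43/136 ≈ -0.31618)
v = -20 (v = -30 + 2*5 = -30 + 10 = -20)
-x*63 + v = -1*(-43/136)*63 - 20 = (43/136)*63 - 20 = 2709/136 - 20 = -11/136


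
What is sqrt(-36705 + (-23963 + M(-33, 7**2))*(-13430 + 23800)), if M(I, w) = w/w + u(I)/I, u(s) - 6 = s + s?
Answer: 3*I*sqrt(3340995405)/11 ≈ 15764.0*I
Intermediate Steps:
u(s) = 6 + 2*s (u(s) = 6 + (s + s) = 6 + 2*s)
M(I, w) = 1 + (6 + 2*I)/I (M(I, w) = w/w + (6 + 2*I)/I = 1 + (6 + 2*I)/I)
sqrt(-36705 + (-23963 + M(-33, 7**2))*(-13430 + 23800)) = sqrt(-36705 + (-23963 + (3 + 6/(-33)))*(-13430 + 23800)) = sqrt(-36705 + (-23963 + (3 + 6*(-1/33)))*10370) = sqrt(-36705 + (-23963 + (3 - 2/11))*10370) = sqrt(-36705 + (-23963 + 31/11)*10370) = sqrt(-36705 - 263562/11*10370) = sqrt(-36705 - 2733137940/11) = sqrt(-2733541695/11) = 3*I*sqrt(3340995405)/11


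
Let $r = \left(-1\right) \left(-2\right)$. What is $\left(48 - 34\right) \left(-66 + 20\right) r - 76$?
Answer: $-1364$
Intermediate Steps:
$r = 2$
$\left(48 - 34\right) \left(-66 + 20\right) r - 76 = \left(48 - 34\right) \left(-66 + 20\right) 2 - 76 = 14 \left(-46\right) 2 - 76 = \left(-644\right) 2 - 76 = -1288 - 76 = -1364$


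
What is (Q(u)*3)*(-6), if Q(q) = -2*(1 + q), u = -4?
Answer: -108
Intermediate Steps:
Q(q) = -2 - 2*q
(Q(u)*3)*(-6) = ((-2 - 2*(-4))*3)*(-6) = ((-2 + 8)*3)*(-6) = (6*3)*(-6) = 18*(-6) = -108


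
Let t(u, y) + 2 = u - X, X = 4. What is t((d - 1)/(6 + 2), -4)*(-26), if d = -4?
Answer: 689/4 ≈ 172.25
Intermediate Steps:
t(u, y) = -6 + u (t(u, y) = -2 + (u - 1*4) = -2 + (u - 4) = -2 + (-4 + u) = -6 + u)
t((d - 1)/(6 + 2), -4)*(-26) = (-6 + (-4 - 1)/(6 + 2))*(-26) = (-6 - 5/8)*(-26) = -53/8*(-26) = 689/4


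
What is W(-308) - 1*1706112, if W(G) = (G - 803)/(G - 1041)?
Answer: -2301543977/1349 ≈ -1.7061e+6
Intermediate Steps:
W(G) = (-803 + G)/(-1041 + G)
W(-308) - 1*1706112 = (-803 - 308)/(-1041 - 308) - 1*1706112 = -1111/(-1349) - 1706112 = -1/1349*(-1111) - 1706112 = 1111/1349 - 1706112 = -2301543977/1349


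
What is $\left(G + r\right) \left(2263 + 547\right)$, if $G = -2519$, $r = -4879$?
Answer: $-20788380$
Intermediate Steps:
$\left(G + r\right) \left(2263 + 547\right) = \left(-2519 - 4879\right) \left(2263 + 547\right) = \left(-7398\right) 2810 = -20788380$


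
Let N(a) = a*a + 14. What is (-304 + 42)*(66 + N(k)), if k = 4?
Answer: -25152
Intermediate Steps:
N(a) = 14 + a**2 (N(a) = a**2 + 14 = 14 + a**2)
(-304 + 42)*(66 + N(k)) = (-304 + 42)*(66 + (14 + 4**2)) = -262*(66 + (14 + 16)) = -262*(66 + 30) = -262*96 = -25152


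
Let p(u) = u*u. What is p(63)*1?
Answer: 3969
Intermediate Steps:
p(u) = u**2
p(63)*1 = 63**2*1 = 3969*1 = 3969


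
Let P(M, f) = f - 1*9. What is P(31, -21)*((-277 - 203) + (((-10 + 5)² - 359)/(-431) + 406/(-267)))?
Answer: 553227680/38359 ≈ 14422.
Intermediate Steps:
P(M, f) = -9 + f (P(M, f) = f - 9 = -9 + f)
P(31, -21)*((-277 - 203) + (((-10 + 5)² - 359)/(-431) + 406/(-267))) = (-9 - 21)*((-277 - 203) + (((-10 + 5)² - 359)/(-431) + 406/(-267))) = -30*(-480 + (((-5)² - 359)*(-1/431) + 406*(-1/267))) = -30*(-480 + ((25 - 359)*(-1/431) - 406/267)) = -30*(-480 + (-334*(-1/431) - 406/267)) = -30*(-480 + (334/431 - 406/267)) = -30*(-480 - 85808/115077) = -30*(-55322768/115077) = 553227680/38359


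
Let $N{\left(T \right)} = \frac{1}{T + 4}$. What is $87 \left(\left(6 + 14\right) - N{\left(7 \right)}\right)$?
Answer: $\frac{19053}{11} \approx 1732.1$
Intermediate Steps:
$N{\left(T \right)} = \frac{1}{4 + T}$
$87 \left(\left(6 + 14\right) - N{\left(7 \right)}\right) = 87 \left(\left(6 + 14\right) - \frac{1}{4 + 7}\right) = 87 \left(20 - \frac{1}{11}\right) = 87 \cdot \frac{219}{11} = \frac{19053}{11}$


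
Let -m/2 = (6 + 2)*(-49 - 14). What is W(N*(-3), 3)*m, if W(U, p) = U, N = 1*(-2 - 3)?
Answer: 15120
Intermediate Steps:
N = -5 (N = 1*(-5) = -5)
m = 1008 (m = -2*(6 + 2)*(-49 - 14) = -16*(-63) = -2*(-504) = 1008)
W(N*(-3), 3)*m = -5*(-3)*1008 = 15*1008 = 15120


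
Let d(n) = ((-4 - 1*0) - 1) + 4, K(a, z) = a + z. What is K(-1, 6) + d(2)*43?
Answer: -38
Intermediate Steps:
d(n) = -1 (d(n) = ((-4 + 0) - 1) + 4 = (-4 - 1) + 4 = -5 + 4 = -1)
K(-1, 6) + d(2)*43 = (-1 + 6) - 1*43 = 5 - 43 = -38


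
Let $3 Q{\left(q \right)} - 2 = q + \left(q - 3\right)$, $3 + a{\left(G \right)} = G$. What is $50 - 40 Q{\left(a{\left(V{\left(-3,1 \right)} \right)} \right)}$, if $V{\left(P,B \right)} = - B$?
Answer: $170$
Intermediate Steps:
$a{\left(G \right)} = -3 + G$
$Q{\left(q \right)} = - \frac{1}{3} + \frac{2 q}{3}$ ($Q{\left(q \right)} = \frac{2}{3} + \frac{q + \left(q - 3\right)}{3} = \frac{2}{3} + \frac{q + \left(-3 + q\right)}{3} = \frac{2}{3} + \frac{-3 + 2 q}{3} = \frac{2}{3} + \left(-1 + \frac{2 q}{3}\right) = - \frac{1}{3} + \frac{2 q}{3}$)
$50 - 40 Q{\left(a{\left(V{\left(-3,1 \right)} \right)} \right)} = 50 - 40 \left(- \frac{1}{3} + \frac{2 \left(-3 - 1\right)}{3}\right) = 50 - 40 \left(- \frac{1}{3} + \frac{2}{3} \left(-4\right)\right) = 50 - 40 \left(- \frac{1}{3} - \frac{8}{3}\right) = 50 - -120 = 50 + 120 = 170$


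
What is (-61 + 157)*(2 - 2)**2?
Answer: 0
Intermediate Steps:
(-61 + 157)*(2 - 2)**2 = 96*0**2 = 96*0 = 0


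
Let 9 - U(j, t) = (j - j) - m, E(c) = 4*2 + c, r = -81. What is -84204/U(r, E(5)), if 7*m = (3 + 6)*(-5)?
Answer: -32746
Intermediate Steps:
E(c) = 8 + c
m = -45/7 (m = ((3 + 6)*(-5))/7 = (9*(-5))/7 = (1/7)*(-45) = -45/7 ≈ -6.4286)
U(j, t) = 18/7 (U(j, t) = 9 - ((j - j) - 1*(-45/7)) = 9 - (0 + 45/7) = 9 - 1*45/7 = 9 - 45/7 = 18/7)
-84204/U(r, E(5)) = -84204/18/7 = -84204*7/18 = -32746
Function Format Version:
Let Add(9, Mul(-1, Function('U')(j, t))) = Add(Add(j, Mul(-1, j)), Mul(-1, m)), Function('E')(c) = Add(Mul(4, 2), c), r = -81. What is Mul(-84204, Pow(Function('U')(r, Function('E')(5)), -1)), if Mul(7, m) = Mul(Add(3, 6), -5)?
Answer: -32746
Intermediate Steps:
Function('E')(c) = Add(8, c)
m = Rational(-45, 7) (m = Mul(Rational(1, 7), Mul(Add(3, 6), -5)) = Mul(Rational(1, 7), Mul(9, -5)) = Mul(Rational(1, 7), -45) = Rational(-45, 7) ≈ -6.4286)
Function('U')(j, t) = Rational(18, 7) (Function('U')(j, t) = Add(9, Mul(-1, Add(Add(j, Mul(-1, j)), Mul(-1, Rational(-45, 7))))) = Add(9, Mul(-1, Add(0, Rational(45, 7)))) = Add(9, Mul(-1, Rational(45, 7))) = Add(9, Rational(-45, 7)) = Rational(18, 7))
Mul(-84204, Pow(Function('U')(r, Function('E')(5)), -1)) = Mul(-84204, Pow(Rational(18, 7), -1)) = Mul(-84204, Rational(7, 18)) = -32746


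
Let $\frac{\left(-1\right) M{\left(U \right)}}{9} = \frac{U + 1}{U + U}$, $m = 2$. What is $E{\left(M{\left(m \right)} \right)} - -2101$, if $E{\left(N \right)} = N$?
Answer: $\frac{8377}{4} \approx 2094.3$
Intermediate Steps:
$M{\left(U \right)} = - \frac{9 \left(1 + U\right)}{2 U}$ ($M{\left(U \right)} = - 9 \frac{U + 1}{U + U} = - 9 \frac{1 + U}{2 U} = - \frac{9 \left(1 + U\right)}{2 U}$)
$E{\left(M{\left(m \right)} \right)} - -2101 = \frac{9 \left(-1 - 2\right)}{2 \cdot 2} - -2101 = \frac{9}{2} \cdot \frac{1}{2} \left(-1 - 2\right) + 2101 = \frac{9}{2} \cdot \frac{1}{2} \left(-3\right) + 2101 = - \frac{27}{4} + 2101 = \frac{8377}{4}$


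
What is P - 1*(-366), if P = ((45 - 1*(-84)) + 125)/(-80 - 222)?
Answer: 55139/151 ≈ 365.16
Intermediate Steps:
P = -127/151 (P = ((45 + 84) + 125)/(-302) = (129 + 125)*(-1/302) = 254*(-1/302) = -127/151 ≈ -0.84106)
P - 1*(-366) = -127/151 - 1*(-366) = -127/151 + 366 = 55139/151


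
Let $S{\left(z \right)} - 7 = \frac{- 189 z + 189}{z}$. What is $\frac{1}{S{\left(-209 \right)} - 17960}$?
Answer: $- \frac{209}{3791867} \approx -5.5118 \cdot 10^{-5}$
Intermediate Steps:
$S{\left(z \right)} = 7 + \frac{189 - 189 z}{z}$ ($S{\left(z \right)} = 7 + \frac{- 189 z + 189}{z} = 7 + \frac{189 - 189 z}{z}$)
$\frac{1}{S{\left(-209 \right)} - 17960} = \frac{1}{\left(-182 + \frac{189}{-209}\right) - 17960} = \frac{1}{\left(-182 + 189 \left(- \frac{1}{209}\right)\right) - 17960} = \frac{1}{\left(-182 - \frac{189}{209}\right) - 17960} = \frac{1}{- \frac{38227}{209} - 17960} = \frac{1}{- \frac{3791867}{209}} = - \frac{209}{3791867}$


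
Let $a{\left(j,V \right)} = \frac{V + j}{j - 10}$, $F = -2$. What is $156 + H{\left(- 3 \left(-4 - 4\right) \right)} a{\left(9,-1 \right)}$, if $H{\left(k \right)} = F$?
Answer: $172$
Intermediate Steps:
$a{\left(j,V \right)} = \frac{V + j}{-10 + j}$
$H{\left(k \right)} = -2$
$156 + H{\left(- 3 \left(-4 - 4\right) \right)} a{\left(9,-1 \right)} = 156 - 2 \frac{-1 + 9}{-10 + 9} = 156 - 2 \frac{1}{-1} \cdot 8 = 156 - 2 \left(\left(-1\right) 8\right) = 156 - -16 = 156 + 16 = 172$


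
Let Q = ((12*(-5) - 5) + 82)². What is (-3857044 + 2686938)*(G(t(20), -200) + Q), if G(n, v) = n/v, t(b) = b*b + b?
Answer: -1678517057/5 ≈ -3.3570e+8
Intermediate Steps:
t(b) = b + b² (t(b) = b² + b = b + b²)
Q = 289 (Q = ((-60 - 5) + 82)² = (-65 + 82)² = 17² = 289)
(-3857044 + 2686938)*(G(t(20), -200) + Q) = (-3857044 + 2686938)*((20*(1 + 20))/(-200) + 289) = -1170106*((20*21)*(-1/200) + 289) = -1170106*(420*(-1/200) + 289) = -1170106*(-21/10 + 289) = -1170106*2869/10 = -1678517057/5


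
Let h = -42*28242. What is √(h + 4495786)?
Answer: √3309622 ≈ 1819.2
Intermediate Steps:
h = -1186164
√(h + 4495786) = √(-1186164 + 4495786) = √3309622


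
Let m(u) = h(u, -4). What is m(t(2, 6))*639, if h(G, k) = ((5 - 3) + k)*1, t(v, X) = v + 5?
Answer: -1278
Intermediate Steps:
t(v, X) = 5 + v
h(G, k) = 2 + k (h(G, k) = (2 + k)*1 = 2 + k)
m(u) = -2 (m(u) = 2 - 4 = -2)
m(t(2, 6))*639 = -2*639 = -1278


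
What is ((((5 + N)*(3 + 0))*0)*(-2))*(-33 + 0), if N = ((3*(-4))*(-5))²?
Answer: 0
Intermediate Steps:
N = 3600 (N = (-12*(-5))² = 60² = 3600)
((((5 + N)*(3 + 0))*0)*(-2))*(-33 + 0) = ((((5 + 3600)*(3 + 0))*0)*(-2))*(-33 + 0) = (((3605*3)*0)*(-2))*(-33) = ((10815*0)*(-2))*(-33) = (0*(-2))*(-33) = 0*(-33) = 0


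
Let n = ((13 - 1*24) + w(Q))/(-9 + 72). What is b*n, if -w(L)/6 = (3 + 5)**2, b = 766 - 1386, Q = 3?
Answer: 244900/63 ≈ 3887.3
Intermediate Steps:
b = -620
w(L) = -384 (w(L) = -6*(3 + 5)**2 = -6*8**2 = -6*64 = -384)
n = -395/63 (n = ((13 - 1*24) - 384)/(-9 + 72) = ((13 - 24) - 384)/63 = (-11 - 384)*(1/63) = -395*1/63 = -395/63 ≈ -6.2698)
b*n = -620*(-395/63) = 244900/63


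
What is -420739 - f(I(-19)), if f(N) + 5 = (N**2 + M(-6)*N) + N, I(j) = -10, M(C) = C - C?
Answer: -420824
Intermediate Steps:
M(C) = 0
f(N) = -5 + N + N**2 (f(N) = -5 + ((N**2 + 0*N) + N) = -5 + ((N**2 + 0) + N) = -5 + (N**2 + N) = -5 + (N + N**2) = -5 + N + N**2)
-420739 - f(I(-19)) = -420739 - (-5 - 10 + (-10)**2) = -420739 - (-5 - 10 + 100) = -420739 - 1*85 = -420739 - 85 = -420824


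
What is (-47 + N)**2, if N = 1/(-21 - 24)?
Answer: 4477456/2025 ≈ 2211.1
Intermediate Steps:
N = -1/45 (N = 1/(-45) = -1/45 ≈ -0.022222)
(-47 + N)**2 = (-47 - 1/45)**2 = (-2116/45)**2 = 4477456/2025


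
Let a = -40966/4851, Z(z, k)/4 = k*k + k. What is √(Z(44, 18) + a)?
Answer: √72547222/231 ≈ 36.872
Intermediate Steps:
Z(z, k) = 4*k + 4*k² (Z(z, k) = 4*(k*k + k) = 4*(k² + k) = 4*(k + k²) = 4*k + 4*k²)
a = -40966/4851 (a = -40966*1/4851 = -40966/4851 ≈ -8.4449)
√(Z(44, 18) + a) = √(4*18*(1 + 18) - 40966/4851) = √(4*18*19 - 40966/4851) = √(1368 - 40966/4851) = √(6595202/4851) = √72547222/231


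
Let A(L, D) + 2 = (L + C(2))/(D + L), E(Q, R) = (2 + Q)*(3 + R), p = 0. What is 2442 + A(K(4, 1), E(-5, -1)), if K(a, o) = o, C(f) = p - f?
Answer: 12201/5 ≈ 2440.2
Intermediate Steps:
C(f) = -f (C(f) = 0 - f = -f)
A(L, D) = -2 + (-2 + L)/(D + L) (A(L, D) = -2 + (L - 1*2)/(D + L) = -2 + (L - 2)/(D + L) = -2 + (-2 + L)/(D + L))
2442 + A(K(4, 1), E(-5, -1)) = 2442 + (-2 - 1*1 - 2*(6 + 2*(-1) + 3*(-5) - 5*(-1)))/((6 + 2*(-1) + 3*(-5) - 5*(-1)) + 1) = 2442 + (-2 - 1 - 2*(6 - 2 - 15 + 5))/((6 - 2 - 15 + 5) + 1) = 2442 + (-2 - 1 - 2*(-6))/(-6 + 1) = 2442 + (-2 - 1 + 12)/(-5) = 2442 - 1/5*9 = 2442 - 9/5 = 12201/5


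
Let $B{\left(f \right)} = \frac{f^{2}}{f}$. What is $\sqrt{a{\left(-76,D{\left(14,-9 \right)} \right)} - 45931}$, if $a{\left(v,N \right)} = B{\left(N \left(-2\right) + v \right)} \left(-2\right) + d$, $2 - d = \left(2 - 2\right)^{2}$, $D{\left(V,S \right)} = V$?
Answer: $i \sqrt{45721} \approx 213.82 i$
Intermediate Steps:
$B{\left(f \right)} = f$
$d = 2$ ($d = 2 - \left(2 - 2\right)^{2} = 2 - 0^{2} = 2 - 0 = 2 + 0 = 2$)
$a{\left(v,N \right)} = 2 - 2 v + 4 N$ ($a{\left(v,N \right)} = \left(N \left(-2\right) + v\right) \left(-2\right) + 2 = \left(- 2 N + v\right) \left(-2\right) + 2 = \left(v - 2 N\right) \left(-2\right) + 2 = \left(- 2 v + 4 N\right) + 2 = 2 - 2 v + 4 N$)
$\sqrt{a{\left(-76,D{\left(14,-9 \right)} \right)} - 45931} = \sqrt{\left(2 - -152 + 4 \cdot 14\right) - 45931} = \sqrt{\left(2 + 152 + 56\right) - 45931} = \sqrt{210 - 45931} = \sqrt{-45721} = i \sqrt{45721}$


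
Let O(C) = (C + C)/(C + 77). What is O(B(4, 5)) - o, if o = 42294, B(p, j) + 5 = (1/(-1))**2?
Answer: -3087470/73 ≈ -42294.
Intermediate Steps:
B(p, j) = -4 (B(p, j) = -5 + (1/(-1))**2 = -5 + (-1)**2 = -5 + 1 = -4)
O(C) = 2*C/(77 + C) (O(C) = (2*C)/(77 + C) = 2*C/(77 + C))
O(B(4, 5)) - o = 2*(-4)/(77 - 4) - 1*42294 = 2*(-4)/73 - 42294 = 2*(-4)*(1/73) - 42294 = -8/73 - 42294 = -3087470/73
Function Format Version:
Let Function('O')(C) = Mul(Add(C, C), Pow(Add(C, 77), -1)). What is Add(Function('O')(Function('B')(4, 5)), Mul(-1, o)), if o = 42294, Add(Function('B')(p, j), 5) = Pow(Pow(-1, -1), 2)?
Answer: Rational(-3087470, 73) ≈ -42294.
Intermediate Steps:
Function('B')(p, j) = -4 (Function('B')(p, j) = Add(-5, Pow(Pow(-1, -1), 2)) = Add(-5, Pow(-1, 2)) = Add(-5, 1) = -4)
Function('O')(C) = Mul(2, C, Pow(Add(77, C), -1)) (Function('O')(C) = Mul(Mul(2, C), Pow(Add(77, C), -1)) = Mul(2, C, Pow(Add(77, C), -1)))
Add(Function('O')(Function('B')(4, 5)), Mul(-1, o)) = Add(Mul(2, -4, Pow(Add(77, -4), -1)), Mul(-1, 42294)) = Add(Mul(2, -4, Pow(73, -1)), -42294) = Add(Mul(2, -4, Rational(1, 73)), -42294) = Add(Rational(-8, 73), -42294) = Rational(-3087470, 73)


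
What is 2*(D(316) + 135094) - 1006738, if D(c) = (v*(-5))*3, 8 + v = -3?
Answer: -736220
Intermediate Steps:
v = -11 (v = -8 - 3 = -11)
D(c) = 165 (D(c) = -11*(-5)*3 = 55*3 = 165)
2*(D(316) + 135094) - 1006738 = 2*(165 + 135094) - 1006738 = 2*135259 - 1006738 = 270518 - 1006738 = -736220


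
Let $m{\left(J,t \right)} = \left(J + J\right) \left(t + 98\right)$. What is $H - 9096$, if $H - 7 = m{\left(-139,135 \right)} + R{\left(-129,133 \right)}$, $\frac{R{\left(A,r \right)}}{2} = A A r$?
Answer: $4352643$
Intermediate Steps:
$R{\left(A,r \right)} = 2 r A^{2}$ ($R{\left(A,r \right)} = 2 A A r = 2 A^{2} r = 2 r A^{2}$)
$m{\left(J,t \right)} = 2 J \left(98 + t\right)$
$H = 4361739$ ($H = 7 + \left(2 \left(-139\right) \left(98 + 135\right) + 2 \cdot 133 \left(-129\right)^{2}\right) = 7 + \left(2 \left(-139\right) 233 + 2 \cdot 133 \cdot 16641\right) = 7 + \left(-64774 + 4426506\right) = 7 + 4361732 = 4361739$)
$H - 9096 = 4361739 - 9096 = 4352643$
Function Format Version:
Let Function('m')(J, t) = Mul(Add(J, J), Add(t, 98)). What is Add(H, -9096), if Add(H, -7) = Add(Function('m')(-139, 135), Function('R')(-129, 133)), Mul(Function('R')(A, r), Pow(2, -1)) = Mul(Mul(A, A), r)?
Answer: 4352643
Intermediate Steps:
Function('R')(A, r) = Mul(2, r, Pow(A, 2)) (Function('R')(A, r) = Mul(2, Mul(Mul(A, A), r)) = Mul(2, Mul(Pow(A, 2), r)) = Mul(2, Mul(r, Pow(A, 2))) = Mul(2, r, Pow(A, 2)))
Function('m')(J, t) = Mul(2, J, Add(98, t)) (Function('m')(J, t) = Mul(Mul(2, J), Add(98, t)) = Mul(2, J, Add(98, t)))
H = 4361739 (H = Add(7, Add(Mul(2, -139, Add(98, 135)), Mul(2, 133, Pow(-129, 2)))) = Add(7, Add(Mul(2, -139, 233), Mul(2, 133, 16641))) = Add(7, Add(-64774, 4426506)) = Add(7, 4361732) = 4361739)
Add(H, -9096) = Add(4361739, -9096) = 4352643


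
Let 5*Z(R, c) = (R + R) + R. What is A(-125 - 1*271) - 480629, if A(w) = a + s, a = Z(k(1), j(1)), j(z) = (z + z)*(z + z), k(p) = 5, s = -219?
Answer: -480845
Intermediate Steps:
j(z) = 4*z**2 (j(z) = (2*z)*(2*z) = 4*z**2)
Z(R, c) = 3*R/5 (Z(R, c) = ((R + R) + R)/5 = (2*R + R)/5 = (3*R)/5 = 3*R/5)
a = 3 (a = (3/5)*5 = 3)
A(w) = -216 (A(w) = 3 - 219 = -216)
A(-125 - 1*271) - 480629 = -216 - 480629 = -480845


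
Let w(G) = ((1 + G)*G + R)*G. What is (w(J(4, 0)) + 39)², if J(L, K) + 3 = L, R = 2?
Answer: 1849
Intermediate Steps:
J(L, K) = -3 + L
w(G) = G*(2 + G*(1 + G)) (w(G) = ((1 + G)*G + 2)*G = (G*(1 + G) + 2)*G = (2 + G*(1 + G))*G = G*(2 + G*(1 + G)))
(w(J(4, 0)) + 39)² = ((-3 + 4)*(2 + (-3 + 4) + (-3 + 4)²) + 39)² = (1*(2 + 1 + 1²) + 39)² = (1*(2 + 1 + 1) + 39)² = (1*4 + 39)² = (4 + 39)² = 43² = 1849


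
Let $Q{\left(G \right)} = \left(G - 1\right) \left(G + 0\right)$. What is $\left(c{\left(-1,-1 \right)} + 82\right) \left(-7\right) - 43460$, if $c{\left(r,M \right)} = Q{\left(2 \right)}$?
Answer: $-44048$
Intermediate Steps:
$Q{\left(G \right)} = G \left(-1 + G\right)$ ($Q{\left(G \right)} = \left(-1 + G\right) G = G \left(-1 + G\right)$)
$c{\left(r,M \right)} = 2$ ($c{\left(r,M \right)} = 2 \left(-1 + 2\right) = 2 \cdot 1 = 2$)
$\left(c{\left(-1,-1 \right)} + 82\right) \left(-7\right) - 43460 = \left(2 + 82\right) \left(-7\right) - 43460 = 84 \left(-7\right) - 43460 = -588 - 43460 = -44048$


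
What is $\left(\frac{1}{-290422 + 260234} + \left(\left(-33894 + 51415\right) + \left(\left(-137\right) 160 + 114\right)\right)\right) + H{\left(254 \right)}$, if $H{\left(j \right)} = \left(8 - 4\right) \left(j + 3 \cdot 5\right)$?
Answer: $- \frac{96873293}{30188} \approx -3209.0$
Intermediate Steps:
$H{\left(j \right)} = 60 + 4 j$ ($H{\left(j \right)} = 4 \left(j + 15\right) = 4 \left(15 + j\right) = 60 + 4 j$)
$\left(\frac{1}{-290422 + 260234} + \left(\left(-33894 + 51415\right) + \left(\left(-137\right) 160 + 114\right)\right)\right) + H{\left(254 \right)} = \left(\frac{1}{-290422 + 260234} + \left(\left(-33894 + 51415\right) + \left(\left(-137\right) 160 + 114\right)\right)\right) + \left(60 + 4 \cdot 254\right) = \left(\frac{1}{-30188} + \left(17521 + \left(-21920 + 114\right)\right)\right) + \left(60 + 1016\right) = \left(- \frac{1}{30188} + \left(17521 - 21806\right)\right) + 1076 = \left(- \frac{1}{30188} - 4285\right) + 1076 = - \frac{129355581}{30188} + 1076 = - \frac{96873293}{30188}$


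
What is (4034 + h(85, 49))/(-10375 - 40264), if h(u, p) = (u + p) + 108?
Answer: -4276/50639 ≈ -0.084441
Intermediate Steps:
h(u, p) = 108 + p + u (h(u, p) = (p + u) + 108 = 108 + p + u)
(4034 + h(85, 49))/(-10375 - 40264) = (4034 + (108 + 49 + 85))/(-10375 - 40264) = (4034 + 242)/(-50639) = 4276*(-1/50639) = -4276/50639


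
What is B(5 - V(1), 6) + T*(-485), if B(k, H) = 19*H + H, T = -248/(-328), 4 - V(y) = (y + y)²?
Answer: -10115/41 ≈ -246.71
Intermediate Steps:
V(y) = 4 - 4*y² (V(y) = 4 - (y + y)² = 4 - (2*y)² = 4 - 4*y²)
T = 31/41 (T = -248*(-1/328) = 31/41 ≈ 0.75610)
B(k, H) = 20*H
B(5 - V(1), 6) + T*(-485) = 20*6 + (31/41)*(-485) = 120 - 15035/41 = -10115/41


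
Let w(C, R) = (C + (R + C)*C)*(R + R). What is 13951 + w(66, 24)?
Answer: 302239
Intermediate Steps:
w(C, R) = 2*R*(C + C*(C + R)) (w(C, R) = (C + (C + R)*C)*(2*R) = (C + C*(C + R))*(2*R) = 2*R*(C + C*(C + R)))
13951 + w(66, 24) = 13951 + 2*66*24*(1 + 66 + 24) = 13951 + 2*66*24*91 = 13951 + 288288 = 302239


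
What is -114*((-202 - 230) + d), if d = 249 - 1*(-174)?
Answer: 1026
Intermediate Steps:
d = 423 (d = 249 + 174 = 423)
-114*((-202 - 230) + d) = -114*((-202 - 230) + 423) = -114*(-432 + 423) = -114*(-9) = 1026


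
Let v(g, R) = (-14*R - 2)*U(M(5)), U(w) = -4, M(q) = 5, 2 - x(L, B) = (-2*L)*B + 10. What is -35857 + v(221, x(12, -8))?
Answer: -47049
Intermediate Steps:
x(L, B) = -8 + 2*B*L (x(L, B) = 2 - ((-2*L)*B + 10) = 2 - (-2*B*L + 10) = 2 - (10 - 2*B*L) = 2 + (-10 + 2*B*L) = -8 + 2*B*L)
v(g, R) = 8 + 56*R (v(g, R) = (-14*R - 2)*(-4) = (-2 - 14*R)*(-4) = 8 + 56*R)
-35857 + v(221, x(12, -8)) = -35857 + (8 + 56*(-8 + 2*(-8)*12)) = -35857 + (8 + 56*(-8 - 192)) = -35857 + (8 + 56*(-200)) = -35857 + (8 - 11200) = -35857 - 11192 = -47049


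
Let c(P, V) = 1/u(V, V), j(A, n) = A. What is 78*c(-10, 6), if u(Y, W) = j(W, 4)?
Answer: 13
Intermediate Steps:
u(Y, W) = W
c(P, V) = 1/V
78*c(-10, 6) = 78/6 = 78*(1/6) = 13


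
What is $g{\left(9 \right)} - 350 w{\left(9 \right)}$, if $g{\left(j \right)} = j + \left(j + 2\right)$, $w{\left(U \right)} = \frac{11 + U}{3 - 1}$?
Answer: $-3480$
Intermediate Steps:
$w{\left(U \right)} = \frac{11}{2} + \frac{U}{2}$ ($w{\left(U \right)} = \frac{11 + U}{2} = \left(11 + U\right) \frac{1}{2} = \frac{11}{2} + \frac{U}{2}$)
$g{\left(j \right)} = 2 + 2 j$ ($g{\left(j \right)} = j + \left(2 + j\right) = 2 + 2 j$)
$g{\left(9 \right)} - 350 w{\left(9 \right)} = \left(2 + 2 \cdot 9\right) - 350 \left(\frac{11}{2} + \frac{1}{2} \cdot 9\right) = \left(2 + 18\right) - 350 \left(\frac{11}{2} + \frac{9}{2}\right) = 20 - 3500 = -3480$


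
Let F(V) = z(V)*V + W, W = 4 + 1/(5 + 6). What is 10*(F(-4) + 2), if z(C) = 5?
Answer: -1530/11 ≈ -139.09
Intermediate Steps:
W = 45/11 (W = 4 + 1/11 = 45/11 ≈ 4.0909)
F(V) = 45/11 + 5*V (F(V) = 5*V + 45/11 = 45/11 + 5*V)
10*(F(-4) + 2) = 10*((45/11 + 5*(-4)) + 2) = 10*((45/11 - 20) + 2) = 10*(-175/11 + 2) = 10*(-153/11) = -1530/11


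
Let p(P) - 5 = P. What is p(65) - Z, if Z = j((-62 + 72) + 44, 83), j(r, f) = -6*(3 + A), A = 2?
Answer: 100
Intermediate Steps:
p(P) = 5 + P
j(r, f) = -30 (j(r, f) = -6*(3 + 2) = -6*5 = -30)
Z = -30
p(65) - Z = (5 + 65) - 1*(-30) = 70 + 30 = 100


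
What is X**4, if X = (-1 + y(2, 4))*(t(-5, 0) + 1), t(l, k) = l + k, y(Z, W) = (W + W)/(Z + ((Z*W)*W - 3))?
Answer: 71639296/923521 ≈ 77.572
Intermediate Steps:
y(Z, W) = 2*W/(-3 + Z + Z*W**2) (y(Z, W) = (2*W)/(Z + ((W*Z)*W - 3)) = (2*W)/(Z + (Z*W**2 - 3)) = (2*W)/(Z + (-3 + Z*W**2)) = (2*W)/(-3 + Z + Z*W**2) = 2*W/(-3 + Z + Z*W**2))
t(l, k) = k + l
X = 92/31 (X = (-1 + 2*4/(-3 + 2 + 2*4**2))*((0 - 5) + 1) = (-1 + 2*4/(-3 + 2 + 2*16))*(-5 + 1) = (-1 + 2*4/(-3 + 2 + 32))*(-4) = (-1 + 2*4/31)*(-4) = (-1 + 2*4*(1/31))*(-4) = (-1 + 8/31)*(-4) = -23/31*(-4) = 92/31 ≈ 2.9677)
X**4 = (92/31)**4 = 71639296/923521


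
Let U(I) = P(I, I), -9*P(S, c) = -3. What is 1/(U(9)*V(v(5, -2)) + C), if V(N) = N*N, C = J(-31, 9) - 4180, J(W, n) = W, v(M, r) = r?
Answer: -3/12629 ≈ -0.00023755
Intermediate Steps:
P(S, c) = 1/3 (P(S, c) = -1/9*(-3) = 1/3)
U(I) = 1/3
C = -4211 (C = -31 - 4180 = -4211)
V(N) = N**2
1/(U(9)*V(v(5, -2)) + C) = 1/((1/3)*(-2)**2 - 4211) = 1/((1/3)*4 - 4211) = 1/(4/3 - 4211) = 1/(-12629/3) = -3/12629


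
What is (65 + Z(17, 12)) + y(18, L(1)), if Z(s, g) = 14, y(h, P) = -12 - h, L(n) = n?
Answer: 49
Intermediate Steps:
(65 + Z(17, 12)) + y(18, L(1)) = (65 + 14) + (-12 - 1*18) = 79 + (-12 - 18) = 79 - 30 = 49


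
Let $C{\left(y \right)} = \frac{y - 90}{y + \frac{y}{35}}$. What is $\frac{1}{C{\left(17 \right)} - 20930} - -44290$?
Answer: $\frac{567430856738}{12811715} \approx 44290.0$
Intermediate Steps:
$C{\left(y \right)} = \frac{35 \left(-90 + y\right)}{36 y}$ ($C{\left(y \right)} = \frac{-90 + y}{y + y \frac{1}{35}} = \frac{-90 + y}{y + \frac{y}{35}} = \frac{-90 + y}{\frac{36}{35} y} = \left(-90 + y\right) \frac{35}{36 y} = \frac{35 \left(-90 + y\right)}{36 y}$)
$\frac{1}{C{\left(17 \right)} - 20930} - -44290 = \frac{1}{\frac{35 \left(-90 + 17\right)}{36 \cdot 17} - 20930} - -44290 = \frac{1}{\frac{35}{36} \cdot \frac{1}{17} \left(-73\right) - 20930} + 44290 = \frac{1}{- \frac{2555}{612} - 20930} + 44290 = \frac{1}{- \frac{12811715}{612}} + 44290 = - \frac{612}{12811715} + 44290 = \frac{567430856738}{12811715}$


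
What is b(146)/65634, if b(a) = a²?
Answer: 10658/32817 ≈ 0.32477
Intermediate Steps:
b(146)/65634 = 146²/65634 = 21316*(1/65634) = 10658/32817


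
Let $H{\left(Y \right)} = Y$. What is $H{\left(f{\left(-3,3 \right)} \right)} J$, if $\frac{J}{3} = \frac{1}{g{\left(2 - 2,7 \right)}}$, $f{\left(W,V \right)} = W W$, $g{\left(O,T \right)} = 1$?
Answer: $27$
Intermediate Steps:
$f{\left(W,V \right)} = W^{2}$
$J = 3$ ($J = \frac{3}{1} = 3 \cdot 1 = 3$)
$H{\left(f{\left(-3,3 \right)} \right)} J = \left(-3\right)^{2} \cdot 3 = 9 \cdot 3 = 27$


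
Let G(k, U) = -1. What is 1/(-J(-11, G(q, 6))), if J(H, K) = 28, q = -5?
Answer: -1/28 ≈ -0.035714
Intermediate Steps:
1/(-J(-11, G(q, 6))) = 1/(-1*28) = 1/(-28) = -1/28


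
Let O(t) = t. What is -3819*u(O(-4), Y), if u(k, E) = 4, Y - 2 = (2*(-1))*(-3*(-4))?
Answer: -15276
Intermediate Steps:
Y = -22 (Y = 2 + (2*(-1))*(-3*(-4)) = 2 - 2*12 = 2 - 24 = -22)
-3819*u(O(-4), Y) = -3819*4 = -15276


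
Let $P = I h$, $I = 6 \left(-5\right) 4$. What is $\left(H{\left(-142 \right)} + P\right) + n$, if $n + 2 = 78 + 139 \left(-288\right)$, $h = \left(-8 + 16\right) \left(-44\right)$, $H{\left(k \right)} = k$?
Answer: $2142$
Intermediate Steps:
$I = -120$ ($I = \left(-30\right) 4 = -120$)
$h = -352$ ($h = 8 \left(-44\right) = -352$)
$n = -39956$ ($n = -2 + \left(78 + 139 \left(-288\right)\right) = -2 + \left(78 - 40032\right) = -2 - 39954 = -39956$)
$P = 42240$ ($P = \left(-120\right) \left(-352\right) = 42240$)
$\left(H{\left(-142 \right)} + P\right) + n = \left(-142 + 42240\right) - 39956 = 42098 - 39956 = 2142$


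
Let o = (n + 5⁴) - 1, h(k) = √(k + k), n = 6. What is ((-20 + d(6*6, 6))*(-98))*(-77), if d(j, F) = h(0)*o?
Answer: -150920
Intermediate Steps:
h(k) = √2*√k (h(k) = √(2*k) = √2*√k)
o = 630 (o = (6 + 5⁴) - 1 = (6 + 625) - 1 = 631 - 1 = 630)
d(j, F) = 0 (d(j, F) = (√2*√0)*630 = (√2*0)*630 = 0*630 = 0)
((-20 + d(6*6, 6))*(-98))*(-77) = ((-20 + 0)*(-98))*(-77) = -20*(-98)*(-77) = 1960*(-77) = -150920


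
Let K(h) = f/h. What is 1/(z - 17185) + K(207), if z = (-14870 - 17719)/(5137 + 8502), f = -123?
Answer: -9612112055/16174897476 ≈ -0.59426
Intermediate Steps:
K(h) = -123/h
z = -32589/13639 ≈ -2.3894
1/(z - 17185) + K(207) = 1/(-32589/13639 - 17185) - 123/207 = 1/(-234418804/13639) - 123*1/207 = -13639/234418804 - 41/69 = -9612112055/16174897476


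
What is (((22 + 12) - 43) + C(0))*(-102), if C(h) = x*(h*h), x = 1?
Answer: 918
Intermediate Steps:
C(h) = h² (C(h) = 1*(h*h) = 1*h² = h²)
(((22 + 12) - 43) + C(0))*(-102) = (((22 + 12) - 43) + 0²)*(-102) = ((34 - 43) + 0)*(-102) = (-9 + 0)*(-102) = -9*(-102) = 918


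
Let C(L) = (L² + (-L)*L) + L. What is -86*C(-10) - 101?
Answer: 759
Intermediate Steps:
C(L) = L (C(L) = (L² - L²) + L = 0 + L = L)
-86*C(-10) - 101 = -86*(-10) - 101 = 860 - 101 = 759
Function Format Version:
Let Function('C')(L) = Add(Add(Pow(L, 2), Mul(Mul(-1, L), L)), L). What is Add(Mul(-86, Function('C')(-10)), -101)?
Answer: 759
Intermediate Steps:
Function('C')(L) = L (Function('C')(L) = Add(Add(Pow(L, 2), Mul(-1, Pow(L, 2))), L) = Add(0, L) = L)
Add(Mul(-86, Function('C')(-10)), -101) = Add(Mul(-86, -10), -101) = Add(860, -101) = 759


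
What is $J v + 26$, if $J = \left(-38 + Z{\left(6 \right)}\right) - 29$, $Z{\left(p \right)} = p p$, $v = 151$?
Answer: $-4655$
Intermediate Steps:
$Z{\left(p \right)} = p^{2}$
$J = -31$ ($J = \left(-38 + 6^{2}\right) - 29 = \left(-38 + 36\right) - 29 = -2 - 29 = -31$)
$J v + 26 = \left(-31\right) 151 + 26 = -4681 + 26 = -4655$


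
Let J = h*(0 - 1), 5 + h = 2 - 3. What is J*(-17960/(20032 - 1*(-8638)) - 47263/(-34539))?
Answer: 146941954/33007771 ≈ 4.4517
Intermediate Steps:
h = -6 (h = -5 + (2 - 3) = -5 - 1 = -6)
J = 6 (J = -6*(0 - 1) = -6*(-1) = 6)
J*(-17960/(20032 - 1*(-8638)) - 47263/(-34539)) = 6*(-17960/(20032 - 1*(-8638)) - 47263/(-34539)) = 6*(-17960/(20032 + 8638) - 47263*(-1/34539)) = 6*(-17960/28670 + 47263/34539) = 6*(-17960*1/28670 + 47263/34539) = 6*(-1796/2867 + 47263/34539) = 6*(73470977/99023313) = 146941954/33007771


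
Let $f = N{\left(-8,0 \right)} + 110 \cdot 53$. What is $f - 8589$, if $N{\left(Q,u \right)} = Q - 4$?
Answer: $-2771$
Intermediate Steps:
$N{\left(Q,u \right)} = -4 + Q$ ($N{\left(Q,u \right)} = Q - 4 = -4 + Q$)
$f = 5818$ ($f = \left(-4 - 8\right) + 110 \cdot 53 = -12 + 5830 = 5818$)
$f - 8589 = 5818 - 8589 = -2771$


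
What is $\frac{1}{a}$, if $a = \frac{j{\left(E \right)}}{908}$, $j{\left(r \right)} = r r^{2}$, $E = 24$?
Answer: $\frac{227}{3456} \approx 0.065683$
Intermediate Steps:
$j{\left(r \right)} = r^{3}$
$a = \frac{3456}{227}$ ($a = \frac{24^{3}}{908} = \frac{1}{908} \cdot 13824 = \frac{3456}{227} \approx 15.225$)
$\frac{1}{a} = \frac{1}{\frac{3456}{227}} = \frac{227}{3456}$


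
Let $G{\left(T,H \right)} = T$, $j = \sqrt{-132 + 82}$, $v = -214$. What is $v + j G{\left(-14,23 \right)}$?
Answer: $-214 - 70 i \sqrt{2} \approx -214.0 - 98.995 i$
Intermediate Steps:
$j = 5 i \sqrt{2}$ ($j = \sqrt{-50} = 5 i \sqrt{2} \approx 7.0711 i$)
$v + j G{\left(-14,23 \right)} = -214 + 5 i \sqrt{2} \left(-14\right) = -214 - 70 i \sqrt{2}$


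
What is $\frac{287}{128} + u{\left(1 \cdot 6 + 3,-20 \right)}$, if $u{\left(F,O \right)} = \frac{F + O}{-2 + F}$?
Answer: $\frac{601}{896} \approx 0.67076$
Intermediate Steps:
$u{\left(F,O \right)} = \frac{F + O}{-2 + F}$
$\frac{287}{128} + u{\left(1 \cdot 6 + 3,-20 \right)} = \frac{287}{128} + \frac{\left(1 \cdot 6 + 3\right) - 20}{-2 + \left(1 \cdot 6 + 3\right)} = 287 \cdot \frac{1}{128} + \frac{\left(6 + 3\right) - 20}{-2 + \left(6 + 3\right)} = \frac{287}{128} + \frac{9 - 20}{-2 + 9} = \frac{287}{128} + \frac{1}{7} \left(-11\right) = \frac{287}{128} - \frac{11}{7} = \frac{601}{896}$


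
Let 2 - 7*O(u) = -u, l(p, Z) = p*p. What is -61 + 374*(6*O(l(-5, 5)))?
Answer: 60161/7 ≈ 8594.4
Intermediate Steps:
l(p, Z) = p²
O(u) = 2/7 + u/7 (O(u) = 2/7 - (-1)*u/7 = 2/7 + u/7)
-61 + 374*(6*O(l(-5, 5))) = -61 + 374*(6*(2/7 + (⅐)*(-5)²)) = -61 + 374*(6*(2/7 + (⅐)*25)) = -61 + 374*(6*(2/7 + 25/7)) = -61 + 374*(6*(27/7)) = -61 + 374*(162/7) = -61 + 60588/7 = 60161/7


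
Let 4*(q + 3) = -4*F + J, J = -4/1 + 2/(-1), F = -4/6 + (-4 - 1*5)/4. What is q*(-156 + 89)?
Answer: 1273/12 ≈ 106.08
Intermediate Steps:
F = -35/12 (F = -4*1/6 + (-4 - 5)*(1/4) = -2/3 - 9*1/4 = -2/3 - 9/4 = -35/12 ≈ -2.9167)
J = -6 (J = -4*1 + 2*(-1) = -4 - 2 = -6)
q = -19/12 (q = -3 + (-4*(-35/12) - 6)/4 = -3 + (35/3 - 6)/4 = -3 + (1/4)*(17/3) = -3 + 17/12 = -19/12 ≈ -1.5833)
q*(-156 + 89) = -19*(-156 + 89)/12 = -19/12*(-67) = 1273/12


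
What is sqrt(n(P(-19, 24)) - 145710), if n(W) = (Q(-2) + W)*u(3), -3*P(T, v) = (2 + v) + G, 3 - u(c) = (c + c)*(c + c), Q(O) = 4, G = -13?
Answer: I*sqrt(145699) ≈ 381.71*I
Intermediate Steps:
u(c) = 3 - 4*c**2 (u(c) = 3 - (c + c)*(c + c) = 3 - 2*c*2*c = 3 - 4*c**2)
P(T, v) = 11/3 - v/3 (P(T, v) = -((2 + v) - 13)/3 = -(-11 + v)/3 = 11/3 - v/3)
n(W) = -132 - 33*W (n(W) = (4 + W)*(3 - 4*3**2) = (4 + W)*(3 - 4*9) = (4 + W)*(3 - 36) = (4 + W)*(-33) = -132 - 33*W)
sqrt(n(P(-19, 24)) - 145710) = sqrt((-132 - 33*(11/3 - 1/3*24)) - 145710) = sqrt((-132 - 33*(11/3 - 8)) - 145710) = sqrt((-132 - 33*(-13/3)) - 145710) = sqrt((-132 + 143) - 145710) = sqrt(11 - 145710) = sqrt(-145699) = I*sqrt(145699)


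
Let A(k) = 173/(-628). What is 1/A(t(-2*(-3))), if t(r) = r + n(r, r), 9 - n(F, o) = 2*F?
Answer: -628/173 ≈ -3.6301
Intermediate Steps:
n(F, o) = 9 - 2*F
t(r) = 9 - r (t(r) = r + (9 - 2*r) = 9 - r)
A(k) = -173/628 (A(k) = 173*(-1/628) = -173/628)
1/A(t(-2*(-3))) = 1/(-173/628) = -628/173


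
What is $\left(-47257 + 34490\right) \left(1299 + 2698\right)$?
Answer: $-51029699$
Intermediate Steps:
$\left(-47257 + 34490\right) \left(1299 + 2698\right) = \left(-12767\right) 3997 = -51029699$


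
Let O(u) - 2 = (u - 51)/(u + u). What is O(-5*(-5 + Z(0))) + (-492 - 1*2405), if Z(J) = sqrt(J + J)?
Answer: -72388/25 ≈ -2895.5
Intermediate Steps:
Z(J) = sqrt(2)*sqrt(J) (Z(J) = sqrt(2*J) = sqrt(2)*sqrt(J))
O(u) = 2 + (-51 + u)/(2*u) (O(u) = 2 + (u - 51)/(u + u) = 2 + (-51 + u)/((2*u)) = 2 + (-51 + u)*(1/(2*u)) = 2 + (-51 + u)/(2*u))
O(-5*(-5 + Z(0))) + (-492 - 1*2405) = (-51 + 5*(-5*(-5 + sqrt(2)*sqrt(0))))/(2*((-5*(-5 + sqrt(2)*sqrt(0))))) + (-492 - 1*2405) = (-51 + 5*(-5*(-5 + sqrt(2)*0)))/(2*((-5*(-5 + sqrt(2)*0)))) + (-492 - 2405) = (-51 + 5*(-5*(-5 + 0)))/(2*((-5*(-5 + 0)))) - 2897 = (-51 + 5*(-5*(-5)))/(2*((-5*(-5)))) - 2897 = (1/2)*(-51 + 5*25)/25 - 2897 = (1/2)*(1/25)*(-51 + 125) - 2897 = (1/2)*(1/25)*74 - 2897 = 37/25 - 2897 = -72388/25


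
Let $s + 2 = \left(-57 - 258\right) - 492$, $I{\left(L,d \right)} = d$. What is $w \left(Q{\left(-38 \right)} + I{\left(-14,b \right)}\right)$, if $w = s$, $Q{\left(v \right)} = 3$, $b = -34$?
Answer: $25079$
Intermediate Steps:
$s = -809$ ($s = -2 - 807 = -809$)
$w = -809$
$w \left(Q{\left(-38 \right)} + I{\left(-14,b \right)}\right) = - 809 \left(3 - 34\right) = \left(-809\right) \left(-31\right) = 25079$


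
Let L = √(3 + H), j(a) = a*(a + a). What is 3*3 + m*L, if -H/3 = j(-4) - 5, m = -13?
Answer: 9 - 13*I*√78 ≈ 9.0 - 114.81*I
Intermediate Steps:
j(a) = 2*a² (j(a) = a*(2*a) = 2*a²)
H = -81 (H = -3*(2*(-4)² - 5) = -3*(2*16 - 5) = -3*(32 - 5) = -3*27 = -81)
L = I*√78 (L = √(3 - 81) = √(-78) = I*√78 ≈ 8.8318*I)
3*3 + m*L = 3*3 - 13*I*√78 = 9 - 13*I*√78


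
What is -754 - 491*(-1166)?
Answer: 571752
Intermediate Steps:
-754 - 491*(-1166) = -754 + 572506 = 571752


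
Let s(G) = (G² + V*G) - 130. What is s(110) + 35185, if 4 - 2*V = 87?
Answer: 42590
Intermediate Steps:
V = -83/2 (V = 2 - ½*87 = 2 - 87/2 = -83/2 ≈ -41.500)
s(G) = -130 + G² - 83*G/2 (s(G) = (G² - 83*G/2) - 130 = -130 + G² - 83*G/2)
s(110) + 35185 = (-130 + 110² - 83/2*110) + 35185 = (-130 + 12100 - 4565) + 35185 = 7405 + 35185 = 42590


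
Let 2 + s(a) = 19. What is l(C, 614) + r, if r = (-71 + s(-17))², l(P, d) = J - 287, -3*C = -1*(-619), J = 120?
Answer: 2749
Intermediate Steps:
s(a) = 17 (s(a) = -2 + 19 = 17)
C = -619/3 (C = -(-1)*(-619)/3 = -⅓*619 = -619/3 ≈ -206.33)
l(P, d) = -167 (l(P, d) = 120 - 287 = -167)
r = 2916 (r = (-71 + 17)² = (-54)² = 2916)
l(C, 614) + r = -167 + 2916 = 2749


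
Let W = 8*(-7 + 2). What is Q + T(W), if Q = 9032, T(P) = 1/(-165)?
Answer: 1490279/165 ≈ 9032.0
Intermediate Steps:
W = -40 (W = 8*(-5) = -40)
T(P) = -1/165
Q + T(W) = 9032 - 1/165 = 1490279/165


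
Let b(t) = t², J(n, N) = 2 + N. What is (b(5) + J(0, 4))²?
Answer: 961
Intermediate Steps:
(b(5) + J(0, 4))² = (5² + (2 + 4))² = (25 + 6)² = 31² = 961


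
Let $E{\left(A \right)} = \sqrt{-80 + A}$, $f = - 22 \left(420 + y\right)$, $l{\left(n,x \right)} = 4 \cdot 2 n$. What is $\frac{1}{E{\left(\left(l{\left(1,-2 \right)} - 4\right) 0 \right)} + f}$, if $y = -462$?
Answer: $\frac{231}{213464} - \frac{i \sqrt{5}}{213464} \approx 0.0010822 - 1.0475 \cdot 10^{-5} i$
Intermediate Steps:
$l{\left(n,x \right)} = 8 n$
$f = 924$ ($f = - 22 \left(420 - 462\right) = \left(-22\right) \left(-42\right) = 924$)
$\frac{1}{E{\left(\left(l{\left(1,-2 \right)} - 4\right) 0 \right)} + f} = \frac{1}{\sqrt{-80 + \left(8 \cdot 1 - 4\right) 0} + 924} = \frac{1}{\sqrt{-80 + \left(8 - 4\right) 0} + 924} = \frac{1}{\sqrt{-80 + 4 \cdot 0} + 924} = \frac{1}{\sqrt{-80 + 0} + 924} = \frac{1}{\sqrt{-80} + 924} = \frac{1}{4 i \sqrt{5} + 924} = \frac{1}{924 + 4 i \sqrt{5}}$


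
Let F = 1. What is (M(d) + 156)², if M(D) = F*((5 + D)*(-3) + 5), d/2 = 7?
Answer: 10816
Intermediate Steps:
d = 14 (d = 2*7 = 14)
M(D) = -10 - 3*D (M(D) = 1*((5 + D)*(-3) + 5) = 1*((-15 - 3*D) + 5) = 1*(-10 - 3*D) = -10 - 3*D)
(M(d) + 156)² = ((-10 - 3*14) + 156)² = ((-10 - 42) + 156)² = (-52 + 156)² = 104² = 10816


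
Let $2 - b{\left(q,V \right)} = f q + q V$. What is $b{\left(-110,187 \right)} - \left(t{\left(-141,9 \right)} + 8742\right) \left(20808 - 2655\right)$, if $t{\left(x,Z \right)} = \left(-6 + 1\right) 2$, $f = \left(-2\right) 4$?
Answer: $-158492304$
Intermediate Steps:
$f = -8$
$t{\left(x,Z \right)} = -10$ ($t{\left(x,Z \right)} = \left(-5\right) 2 = -10$)
$b{\left(q,V \right)} = 2 + 8 q - V q$ ($b{\left(q,V \right)} = 2 - \left(- 8 q + q V\right) = 2 - \left(- 8 q + V q\right) = 2 + 8 q - V q$)
$b{\left(-110,187 \right)} - \left(t{\left(-141,9 \right)} + 8742\right) \left(20808 - 2655\right) = \left(2 + 8 \left(-110\right) - 187 \left(-110\right)\right) - \left(-10 + 8742\right) \left(20808 - 2655\right) = \left(2 - 880 + 20570\right) - 8732 \cdot 18153 = 19692 - 158511996 = -158492304$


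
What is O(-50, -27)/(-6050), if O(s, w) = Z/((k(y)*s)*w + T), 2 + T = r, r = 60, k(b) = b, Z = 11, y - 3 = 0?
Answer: -1/2259400 ≈ -4.4260e-7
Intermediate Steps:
y = 3 (y = 3 + 0 = 3)
T = 58 (T = -2 + 60 = 58)
O(s, w) = 11/(58 + 3*s*w) (O(s, w) = 11/((3*s)*w + 58) = 11/(3*s*w + 58) = 11/(58 + 3*s*w))
O(-50, -27)/(-6050) = (11/(58 + 3*(-50)*(-27)))/(-6050) = (11/(58 + 4050))*(-1/6050) = (11/4108)*(-1/6050) = -1/2259400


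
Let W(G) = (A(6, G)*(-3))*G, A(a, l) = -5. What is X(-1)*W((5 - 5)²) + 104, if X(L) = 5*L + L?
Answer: 104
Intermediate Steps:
X(L) = 6*L
W(G) = 15*G (W(G) = (-5*(-3))*G = 15*G)
X(-1)*W((5 - 5)²) + 104 = (6*(-1))*(15*(5 - 5)²) + 104 = -90*0² + 104 = -90*0 + 104 = -6*0 + 104 = 0 + 104 = 104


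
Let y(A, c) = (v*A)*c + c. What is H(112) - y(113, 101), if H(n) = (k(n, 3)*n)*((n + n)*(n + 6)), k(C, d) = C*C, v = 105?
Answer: 37133858430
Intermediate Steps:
y(A, c) = c + 105*A*c (y(A, c) = (105*A)*c + c = 105*A*c + c = c + 105*A*c)
k(C, d) = C²
H(n) = 2*n⁴*(6 + n) (H(n) = (n²*n)*((n + n)*(n + 6)) = n³*((2*n)*(6 + n)) = n³*(2*n*(6 + n)) = 2*n⁴*(6 + n))
H(112) - y(113, 101) = 2*112⁴*(6 + 112) - 101*(1 + 105*113) = 2*157351936*118 - 101*(1 + 11865) = 37135056896 - 101*11866 = 37135056896 - 1*1198466 = 37135056896 - 1198466 = 37133858430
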